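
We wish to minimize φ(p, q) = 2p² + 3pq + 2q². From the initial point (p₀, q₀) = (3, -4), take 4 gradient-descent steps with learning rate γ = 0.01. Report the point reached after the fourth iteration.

(2.98806003, -3.73611204)

∇φ = (4p + 3q, 3p + 4q)
Step 1: at (3, -4), ∇φ = (0, -7) → (3, -4) − 0.01·(0, -7) = (3, -3.93)
Step 2: at (3, -3.93), ∇φ = (0.21, -6.72) → (3, -3.93) − 0.01·(0.21, -6.72) = (2.9979, -3.8628)
Step 3: at (2.9979, -3.8628), ∇φ = (0.4032, -6.4575) → (2.9979, -3.8628) − 0.01·(0.4032, -6.4575) = (2.993868, -3.798225)
Step 4: at (2.993868, -3.798225), ∇φ = (0.580797, -6.211296) → (2.993868, -3.798225) − 0.01·(0.580797, -6.211296) = (2.98806003, -3.73611204)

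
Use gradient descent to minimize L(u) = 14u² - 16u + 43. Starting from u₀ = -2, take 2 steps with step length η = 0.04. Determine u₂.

0.5344

L′(u) = 28u - 16
u₁ = -2 − 0.04·(-72) = 0.88
u₂ = 0.88 − 0.04·8.64 = 0.5344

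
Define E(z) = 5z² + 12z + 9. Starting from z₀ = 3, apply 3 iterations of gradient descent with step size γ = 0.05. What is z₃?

-0.675

E′(z) = 10z + 12
z₁ = 3 − 0.05·42 = 0.9
z₂ = 0.9 − 0.05·21 = -0.15
z₃ = -0.15 − 0.05·10.5 = -0.675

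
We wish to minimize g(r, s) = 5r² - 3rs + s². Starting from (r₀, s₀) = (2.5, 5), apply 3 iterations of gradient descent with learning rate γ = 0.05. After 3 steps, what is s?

∇g = (10r - 3s, -3r + 2s)
(r₁, s₁) = (2.5, 5) − 0.05·(10, 2.5) = (2, 4.875)
(r₂, s₂) = (2, 4.875) − 0.05·(5.375, 3.75) = (1.73125, 4.6875)
(r₃, s₃) = (1.73125, 4.6875) − 0.05·(3.25, 4.18125) = (1.56875, 4.4784375)
s = 4.4784375

4.4784375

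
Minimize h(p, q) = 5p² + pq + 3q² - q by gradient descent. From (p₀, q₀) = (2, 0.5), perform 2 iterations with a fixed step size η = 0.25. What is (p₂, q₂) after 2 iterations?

(4.8125, 1.28125)

∇h = (10p + q, p + 6q - 1)
Step 1: at (2, 0.5), ∇h = (20.5, 4) → (2, 0.5) − 0.25·(20.5, 4) = (-3.125, -0.5)
Step 2: at (-3.125, -0.5), ∇h = (-31.75, -7.125) → (-3.125, -0.5) − 0.25·(-31.75, -7.125) = (4.8125, 1.28125)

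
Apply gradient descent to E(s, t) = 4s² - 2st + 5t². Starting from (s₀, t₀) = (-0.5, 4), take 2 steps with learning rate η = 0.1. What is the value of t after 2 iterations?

0.14

∇E = (8s - 2t, -2s + 10t)
(s₁, t₁) = (-0.5, 4) − 0.1·(-12, 41) = (0.7, -0.1)
(s₂, t₂) = (0.7, -0.1) − 0.1·(5.8, -2.4) = (0.12, 0.14)
t = 0.14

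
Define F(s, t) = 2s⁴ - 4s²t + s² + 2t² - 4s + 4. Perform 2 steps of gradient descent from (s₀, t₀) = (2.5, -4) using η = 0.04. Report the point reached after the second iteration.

(59.73219968, 3.289216)

∇F = (8s³ - 8st + 2s - 4, -4s² + 4t)
Step 1: at (2.5, -4), ∇F = (206, -41) → (2.5, -4) − 0.04·(206, -41) = (-5.74, -2.36)
Step 2: at (-5.74, -2.36), ∇F = (-1636.804992, -141.2304) → (-5.74, -2.36) − 0.04·(-1636.804992, -141.2304) = (59.73219968, 3.289216)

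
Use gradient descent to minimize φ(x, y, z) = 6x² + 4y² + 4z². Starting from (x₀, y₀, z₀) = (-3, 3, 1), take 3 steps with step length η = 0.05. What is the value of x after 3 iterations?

∇φ = (12x, 8y, 8z)
(x₁, y₁, z₁) = (-3, 3, 1) − 0.05·(-36, 24, 8) = (-1.2, 1.8, 0.6)
(x₂, y₂, z₂) = (-1.2, 1.8, 0.6) − 0.05·(-14.4, 14.4, 4.8) = (-0.48, 1.08, 0.36)
(x₃, y₃, z₃) = (-0.48, 1.08, 0.36) − 0.05·(-5.76, 8.64, 2.88) = (-0.192, 0.648, 0.216)
x = -0.192

-0.192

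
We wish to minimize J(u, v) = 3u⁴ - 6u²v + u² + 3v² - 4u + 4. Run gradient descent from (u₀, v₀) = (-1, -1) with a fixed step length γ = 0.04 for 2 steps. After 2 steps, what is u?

∇J = (12u³ - 12uv + 2u - 4, -6u² + 6v)
Step 1: at (-1, -1), ∇J = (-30, -12) → (-1, -1) − 0.04·(-30, -12) = (0.2, -0.52)
Step 2: at (0.2, -0.52), ∇J = (-2.256, -3.36) → (0.2, -0.52) − 0.04·(-2.256, -3.36) = (0.29024, -0.3856)
u = 0.29024

0.29024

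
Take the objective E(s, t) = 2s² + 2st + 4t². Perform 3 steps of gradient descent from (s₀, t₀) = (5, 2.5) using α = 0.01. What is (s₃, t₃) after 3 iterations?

(4.29678, 1.68436)

∇E = (4s + 2t, 2s + 8t)
(s₁, t₁) = (5, 2.5) − 0.01·(25, 30) = (4.75, 2.2)
(s₂, t₂) = (4.75, 2.2) − 0.01·(23.4, 27.1) = (4.516, 1.929)
(s₃, t₃) = (4.516, 1.929) − 0.01·(21.922, 24.464) = (4.29678, 1.68436)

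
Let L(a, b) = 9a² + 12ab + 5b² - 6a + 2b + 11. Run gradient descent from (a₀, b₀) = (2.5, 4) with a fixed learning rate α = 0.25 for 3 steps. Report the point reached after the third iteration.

∇L = (18a + 12b - 6, 12a + 10b + 2)
(a₁, b₁) = (2.5, 4) − 0.25·(87, 72) = (-19.25, -14)
(a₂, b₂) = (-19.25, -14) − 0.25·(-520.5, -369) = (110.875, 78.25)
(a₃, b₃) = (110.875, 78.25) − 0.25·(2928.75, 2115) = (-621.3125, -450.5)

(-621.3125, -450.5)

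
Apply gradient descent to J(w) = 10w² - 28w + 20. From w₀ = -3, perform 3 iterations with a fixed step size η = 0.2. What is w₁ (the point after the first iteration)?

J′(w) = 20w - 28
Step 1: J′(-3) = -88; w₁ = -3 − 0.2·(-88) = 14.6

14.6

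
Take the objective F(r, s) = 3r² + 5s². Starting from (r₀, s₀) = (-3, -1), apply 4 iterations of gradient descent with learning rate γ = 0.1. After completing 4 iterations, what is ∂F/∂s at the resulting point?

0

∇F = (6r, 10s)
(r₁, s₁) = (-3, -1) − 0.1·(-18, -10) = (-1.2, 0)
(r₂, s₂) = (-1.2, 0) − 0.1·(-7.2, 0) = (-0.48, 0)
(r₃, s₃) = (-0.48, 0) − 0.1·(-2.88, 0) = (-0.192, 0)
(r₄, s₄) = (-0.192, 0) − 0.1·(-1.152, 0) = (-0.0768, 0)
∂F/∂s at (-0.0768, 0) = 0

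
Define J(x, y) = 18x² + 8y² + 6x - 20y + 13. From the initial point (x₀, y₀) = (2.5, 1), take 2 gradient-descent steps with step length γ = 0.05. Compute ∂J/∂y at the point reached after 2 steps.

-0.16

∇J = (36x + 6, 16y - 20)
(x₁, y₁) = (2.5, 1) − 0.05·(96, -4) = (-2.3, 1.2)
(x₂, y₂) = (-2.3, 1.2) − 0.05·(-76.8, -0.8) = (1.54, 1.24)
∂J/∂y at (1.54, 1.24) = -0.16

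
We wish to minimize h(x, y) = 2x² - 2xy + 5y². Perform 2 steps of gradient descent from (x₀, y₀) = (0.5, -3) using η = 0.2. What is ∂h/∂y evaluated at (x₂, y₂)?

-38.52

∇h = (4x - 2y, -2x + 10y)
(x₁, y₁) = (0.5, -3) − 0.2·(8, -31) = (-1.1, 3.2)
(x₂, y₂) = (-1.1, 3.2) − 0.2·(-10.8, 34.2) = (1.06, -3.64)
∂h/∂y at (1.06, -3.64) = -38.52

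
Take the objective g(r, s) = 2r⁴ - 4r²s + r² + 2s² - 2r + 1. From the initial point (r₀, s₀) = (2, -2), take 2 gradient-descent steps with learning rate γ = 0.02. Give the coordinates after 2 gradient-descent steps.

∇g = (8r³ - 8rs + 2r - 2, -4r² + 4s)
Step 1: at (2, -2), ∇g = (98, -24) → (2, -2) − 0.02·(98, -24) = (0.04, -1.52)
Step 2: at (0.04, -1.52), ∇g = (-1.433088, -6.0864) → (0.04, -1.52) − 0.02·(-1.433088, -6.0864) = (0.06866176, -1.398272)

(0.06866176, -1.398272)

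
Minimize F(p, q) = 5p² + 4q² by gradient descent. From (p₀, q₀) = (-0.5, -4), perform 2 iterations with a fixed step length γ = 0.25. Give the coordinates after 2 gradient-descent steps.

(-1.125, -4)

∇F = (10p, 8q)
(p₁, q₁) = (-0.5, -4) − 0.25·(-5, -32) = (0.75, 4)
(p₂, q₂) = (0.75, 4) − 0.25·(7.5, 32) = (-1.125, -4)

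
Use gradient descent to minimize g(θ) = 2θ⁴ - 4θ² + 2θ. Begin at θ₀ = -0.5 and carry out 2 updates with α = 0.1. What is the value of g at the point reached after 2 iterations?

g′(θ) = 8θ³ - 8θ + 2
Step 1: g′(-0.5) = 5; θ₁ = -0.5 − 0.1·5 = -1
Step 2: g′(-1) = 2; θ₂ = -1 − 0.1·2 = -1.2
g(-1.2) = -4.0128

-4.0128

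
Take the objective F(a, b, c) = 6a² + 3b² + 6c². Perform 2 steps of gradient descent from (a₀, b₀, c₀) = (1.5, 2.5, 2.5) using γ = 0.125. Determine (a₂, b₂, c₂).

∇F = (12a, 6b, 12c)
Step 1: at (1.5, 2.5, 2.5), ∇F = (18, 15, 30) → (1.5, 2.5, 2.5) − 0.125·(18, 15, 30) = (-0.75, 0.625, -1.25)
Step 2: at (-0.75, 0.625, -1.25), ∇F = (-9, 3.75, -15) → (-0.75, 0.625, -1.25) − 0.125·(-9, 3.75, -15) = (0.375, 0.15625, 0.625)

(0.375, 0.15625, 0.625)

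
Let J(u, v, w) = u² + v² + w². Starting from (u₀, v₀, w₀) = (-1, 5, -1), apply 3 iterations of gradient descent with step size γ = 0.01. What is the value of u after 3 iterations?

-0.941192

∇J = (2u, 2v, 2w)
Step 1: at (-1, 5, -1), ∇J = (-2, 10, -2) → (-1, 5, -1) − 0.01·(-2, 10, -2) = (-0.98, 4.9, -0.98)
Step 2: at (-0.98, 4.9, -0.98), ∇J = (-1.96, 9.8, -1.96) → (-0.98, 4.9, -0.98) − 0.01·(-1.96, 9.8, -1.96) = (-0.9604, 4.802, -0.9604)
Step 3: at (-0.9604, 4.802, -0.9604), ∇J = (-1.9208, 9.604, -1.9208) → (-0.9604, 4.802, -0.9604) − 0.01·(-1.9208, 9.604, -1.9208) = (-0.941192, 4.70596, -0.941192)
u = -0.941192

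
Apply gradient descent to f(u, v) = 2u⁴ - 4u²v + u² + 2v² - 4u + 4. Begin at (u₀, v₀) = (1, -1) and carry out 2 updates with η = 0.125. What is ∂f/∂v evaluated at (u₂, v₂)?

∇f = (8u³ - 8uv + 2u - 4, -4u² + 4v)
(u₁, v₁) = (1, -1) − 0.125·(14, -8) = (-0.75, 0)
(u₂, v₂) = (-0.75, 0) − 0.125·(-8.875, -2.25) = (0.359375, 0.28125)
∂f/∂v at (0.359375, 0.28125) = 0.6083984375

0.6083984375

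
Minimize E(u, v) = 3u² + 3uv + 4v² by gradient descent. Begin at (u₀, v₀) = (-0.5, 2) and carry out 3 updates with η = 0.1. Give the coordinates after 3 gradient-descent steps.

(-0.299, 0.2155)

∇E = (6u + 3v, 3u + 8v)
Step 1: at (-0.5, 2), ∇E = (3, 14.5) → (-0.5, 2) − 0.1·(3, 14.5) = (-0.8, 0.55)
Step 2: at (-0.8, 0.55), ∇E = (-3.15, 2) → (-0.8, 0.55) − 0.1·(-3.15, 2) = (-0.485, 0.35)
Step 3: at (-0.485, 0.35), ∇E = (-1.86, 1.345) → (-0.485, 0.35) − 0.1·(-1.86, 1.345) = (-0.299, 0.2155)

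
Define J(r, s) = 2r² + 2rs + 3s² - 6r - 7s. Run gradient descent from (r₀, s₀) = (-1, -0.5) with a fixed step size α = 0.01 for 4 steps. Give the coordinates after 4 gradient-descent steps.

(-0.5989924, -0.0736512)

∇J = (4r + 2s - 6, 2r + 6s - 7)
(r₁, s₁) = (-1, -0.5) − 0.01·(-11, -12) = (-0.89, -0.38)
(r₂, s₂) = (-0.89, -0.38) − 0.01·(-10.32, -11.06) = (-0.7868, -0.2694)
(r₃, s₃) = (-0.7868, -0.2694) − 0.01·(-9.686, -10.19) = (-0.68994, -0.1675)
(r₄, s₄) = (-0.68994, -0.1675) − 0.01·(-9.09476, -9.38488) = (-0.5989924, -0.0736512)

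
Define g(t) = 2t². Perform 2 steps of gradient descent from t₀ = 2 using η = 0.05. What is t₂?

1.28

g′(t) = 4t
t₁ = 2 − 0.05·8 = 1.6
t₂ = 1.6 − 0.05·6.4 = 1.28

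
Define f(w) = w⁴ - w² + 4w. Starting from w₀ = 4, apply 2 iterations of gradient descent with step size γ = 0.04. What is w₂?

f′(w) = 4w³ - 2w + 4
w₁ = 4 − 0.04·252 = -6.08
w₂ = -6.08 − 0.04·(-882.862848) = 29.23451392

29.23451392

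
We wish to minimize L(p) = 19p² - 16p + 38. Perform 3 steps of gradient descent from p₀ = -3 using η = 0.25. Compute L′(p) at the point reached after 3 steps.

79836.25

L′(p) = 38p - 16
Step 1: L′(-3) = -130; p₁ = -3 − 0.25·(-130) = 29.5
Step 2: L′(29.5) = 1105; p₂ = 29.5 − 0.25·1105 = -246.75
Step 3: L′(-246.75) = -9392.5; p₃ = -246.75 − 0.25·(-9392.5) = 2101.375
L′(p) at (2101.375) = 79836.25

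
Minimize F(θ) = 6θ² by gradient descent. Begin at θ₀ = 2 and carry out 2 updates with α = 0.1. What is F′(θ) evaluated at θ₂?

0.96

F′(θ) = 12θ
θ₁ = 2 − 0.1·24 = -0.4
θ₂ = -0.4 − 0.1·(-4.8) = 0.08
F′(θ) at (0.08) = 0.96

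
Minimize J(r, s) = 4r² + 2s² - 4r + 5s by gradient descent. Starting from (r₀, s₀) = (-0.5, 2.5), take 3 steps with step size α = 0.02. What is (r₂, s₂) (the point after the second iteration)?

∇J = (8r - 4, 4s + 5)
Step 1: at (-0.5, 2.5), ∇J = (-8, 15) → (-0.5, 2.5) − 0.02·(-8, 15) = (-0.34, 2.2)
Step 2: at (-0.34, 2.2), ∇J = (-6.72, 13.8) → (-0.34, 2.2) − 0.02·(-6.72, 13.8) = (-0.2056, 1.924)

(-0.2056, 1.924)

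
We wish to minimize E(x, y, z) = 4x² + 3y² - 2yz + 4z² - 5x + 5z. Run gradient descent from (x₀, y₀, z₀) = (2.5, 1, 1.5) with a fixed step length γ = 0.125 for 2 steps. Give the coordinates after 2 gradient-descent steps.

(0.625, 0.0625, -0.46875)

∇E = (8x - 5, 6y - 2z, -2y + 8z + 5)
Step 1: at (2.5, 1, 1.5), ∇E = (15, 3, 15) → (2.5, 1, 1.5) − 0.125·(15, 3, 15) = (0.625, 0.625, -0.375)
Step 2: at (0.625, 0.625, -0.375), ∇E = (0, 4.5, 0.75) → (0.625, 0.625, -0.375) − 0.125·(0, 4.5, 0.75) = (0.625, 0.0625, -0.46875)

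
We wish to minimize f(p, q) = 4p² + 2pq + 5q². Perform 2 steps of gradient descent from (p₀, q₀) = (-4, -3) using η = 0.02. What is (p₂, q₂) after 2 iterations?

(-2.632, -1.6624)

∇f = (8p + 2q, 2p + 10q)
Step 1: at (-4, -3), ∇f = (-38, -38) → (-4, -3) − 0.02·(-38, -38) = (-3.24, -2.24)
Step 2: at (-3.24, -2.24), ∇f = (-30.4, -28.88) → (-3.24, -2.24) − 0.02·(-30.4, -28.88) = (-2.632, -1.6624)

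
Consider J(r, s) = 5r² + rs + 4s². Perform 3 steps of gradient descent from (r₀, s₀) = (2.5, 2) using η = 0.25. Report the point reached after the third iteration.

∇J = (10r + s, r + 8s)
(r₁, s₁) = (2.5, 2) − 0.25·(27, 18.5) = (-4.25, -2.625)
(r₂, s₂) = (-4.25, -2.625) − 0.25·(-45.125, -25.25) = (7.03125, 3.6875)
(r₃, s₃) = (7.03125, 3.6875) − 0.25·(74, 36.53125) = (-11.46875, -5.4453125)

(-11.46875, -5.4453125)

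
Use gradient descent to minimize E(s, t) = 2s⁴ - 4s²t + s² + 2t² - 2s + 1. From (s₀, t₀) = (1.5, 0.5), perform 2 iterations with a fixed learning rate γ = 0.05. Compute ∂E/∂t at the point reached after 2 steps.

1.54657536

∇E = (8s³ - 8st + 2s - 2, -4s² + 4t)
(s₁, t₁) = (1.5, 0.5) − 0.05·(22, -7) = (0.4, 0.85)
(s₂, t₂) = (0.4, 0.85) − 0.05·(-3.408, 2.76) = (0.5704, 0.712)
∂E/∂t at (0.5704, 0.712) = 1.54657536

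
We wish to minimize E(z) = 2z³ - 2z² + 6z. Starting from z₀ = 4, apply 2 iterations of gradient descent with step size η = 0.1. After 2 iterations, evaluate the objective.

-16272.162112512

E′(z) = 6z² - 4z + 6
z₁ = 4 − 0.1·86 = -4.6
z₂ = -4.6 − 0.1·151.36 = -19.736
E(-19.736) = -16272.162112512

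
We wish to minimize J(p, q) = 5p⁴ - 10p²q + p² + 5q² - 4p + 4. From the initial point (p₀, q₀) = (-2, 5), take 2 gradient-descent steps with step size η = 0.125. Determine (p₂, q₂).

∇J = (20p³ - 20pq + 2p - 4, -10p² + 10q)
(p₁, q₁) = (-2, 5) − 0.125·(32, 10) = (-6, 3.75)
(p₂, q₂) = (-6, 3.75) − 0.125·(-3886, -322.5) = (479.75, 44.0625)

(479.75, 44.0625)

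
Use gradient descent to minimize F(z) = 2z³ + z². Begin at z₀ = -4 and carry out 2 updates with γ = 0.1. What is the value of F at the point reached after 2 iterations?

F′(z) = 6z² + 2z
z₁ = -4 − 0.1·88 = -12.8
z₂ = -12.8 − 0.1·957.44 = -108.544
F(-108.544) = -2545905.584570368

-2545905.584570368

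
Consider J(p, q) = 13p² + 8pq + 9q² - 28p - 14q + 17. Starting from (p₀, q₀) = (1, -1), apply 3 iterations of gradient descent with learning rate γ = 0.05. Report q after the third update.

0.364

∇J = (26p + 8q - 28, 8p + 18q - 14)
Step 1: at (1, -1), ∇J = (-10, -24) → (1, -1) − 0.05·(-10, -24) = (1.5, 0.2)
Step 2: at (1.5, 0.2), ∇J = (12.6, 1.6) → (1.5, 0.2) − 0.05·(12.6, 1.6) = (0.87, 0.12)
Step 3: at (0.87, 0.12), ∇J = (-4.42, -4.88) → (0.87, 0.12) − 0.05·(-4.42, -4.88) = (1.091, 0.364)
q = 0.364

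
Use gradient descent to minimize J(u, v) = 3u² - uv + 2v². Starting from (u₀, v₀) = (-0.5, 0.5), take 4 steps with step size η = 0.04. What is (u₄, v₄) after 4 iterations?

(-0.12861952, 0.21094912)

∇J = (6u - v, -u + 4v)
(u₁, v₁) = (-0.5, 0.5) − 0.04·(-3.5, 2.5) = (-0.36, 0.4)
(u₂, v₂) = (-0.36, 0.4) − 0.04·(-2.56, 1.96) = (-0.2576, 0.3216)
(u₃, v₃) = (-0.2576, 0.3216) − 0.04·(-1.8672, 1.544) = (-0.182912, 0.25984)
(u₄, v₄) = (-0.182912, 0.25984) − 0.04·(-1.357312, 1.222272) = (-0.12861952, 0.21094912)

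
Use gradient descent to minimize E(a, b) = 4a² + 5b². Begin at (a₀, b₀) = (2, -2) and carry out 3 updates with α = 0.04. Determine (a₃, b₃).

(0.628864, -0.432)

∇E = (8a, 10b)
Step 1: at (2, -2), ∇E = (16, -20) → (2, -2) − 0.04·(16, -20) = (1.36, -1.2)
Step 2: at (1.36, -1.2), ∇E = (10.88, -12) → (1.36, -1.2) − 0.04·(10.88, -12) = (0.9248, -0.72)
Step 3: at (0.9248, -0.72), ∇E = (7.3984, -7.2) → (0.9248, -0.72) − 0.04·(7.3984, -7.2) = (0.628864, -0.432)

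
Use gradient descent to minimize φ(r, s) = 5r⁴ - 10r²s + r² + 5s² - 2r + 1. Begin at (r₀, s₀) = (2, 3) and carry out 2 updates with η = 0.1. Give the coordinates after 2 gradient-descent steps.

∇φ = (20r³ - 20rs + 2r - 2, -10r² + 10s)
(r₁, s₁) = (2, 3) − 0.1·(42, -10) = (-2.2, 4)
(r₂, s₂) = (-2.2, 4) − 0.1·(-43.36, -8.4) = (2.136, 4.84)

(2.136, 4.84)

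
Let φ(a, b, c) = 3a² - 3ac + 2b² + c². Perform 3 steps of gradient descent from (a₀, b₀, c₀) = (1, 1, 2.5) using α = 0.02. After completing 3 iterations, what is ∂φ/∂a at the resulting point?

-0.731568

∇φ = (6a - 3c, 4b, -3a + 2c)
Step 1: at (1, 1, 2.5), ∇φ = (-1.5, 4, 2) → (1, 1, 2.5) − 0.02·(-1.5, 4, 2) = (1.03, 0.92, 2.46)
Step 2: at (1.03, 0.92, 2.46), ∇φ = (-1.2, 3.68, 1.83) → (1.03, 0.92, 2.46) − 0.02·(-1.2, 3.68, 1.83) = (1.054, 0.8464, 2.4234)
Step 3: at (1.054, 0.8464, 2.4234), ∇φ = (-0.9462, 3.3856, 1.6848) → (1.054, 0.8464, 2.4234) − 0.02·(-0.9462, 3.3856, 1.6848) = (1.072924, 0.778688, 2.389704)
∂φ/∂a at (1.072924, 0.778688, 2.389704) = -0.731568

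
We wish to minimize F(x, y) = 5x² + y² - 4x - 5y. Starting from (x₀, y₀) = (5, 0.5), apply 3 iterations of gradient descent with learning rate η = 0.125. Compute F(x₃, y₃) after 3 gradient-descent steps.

-6.312255859375

∇F = (10x - 4, 2y - 5)
(x₁, y₁) = (5, 0.5) − 0.125·(46, -4) = (-0.75, 1)
(x₂, y₂) = (-0.75, 1) − 0.125·(-11.5, -3) = (0.6875, 1.375)
(x₃, y₃) = (0.6875, 1.375) − 0.125·(2.875, -2.25) = (0.328125, 1.65625)
F(0.328125, 1.65625) = -6.312255859375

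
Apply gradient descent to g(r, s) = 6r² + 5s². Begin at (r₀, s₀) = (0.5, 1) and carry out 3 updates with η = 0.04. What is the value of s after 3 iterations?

∇g = (12r, 10s)
(r₁, s₁) = (0.5, 1) − 0.04·(6, 10) = (0.26, 0.6)
(r₂, s₂) = (0.26, 0.6) − 0.04·(3.12, 6) = (0.1352, 0.36)
(r₃, s₃) = (0.1352, 0.36) − 0.04·(1.6224, 3.6) = (0.070304, 0.216)
s = 0.216

0.216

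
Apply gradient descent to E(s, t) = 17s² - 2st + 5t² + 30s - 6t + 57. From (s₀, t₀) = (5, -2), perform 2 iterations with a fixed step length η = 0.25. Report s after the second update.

∇E = (34s - 2t + 30, -2s + 10t - 6)
Step 1: at (5, -2), ∇E = (204, -36) → (5, -2) − 0.25·(204, -36) = (-46, 7)
Step 2: at (-46, 7), ∇E = (-1548, 156) → (-46, 7) − 0.25·(-1548, 156) = (341, -32)
s = 341

341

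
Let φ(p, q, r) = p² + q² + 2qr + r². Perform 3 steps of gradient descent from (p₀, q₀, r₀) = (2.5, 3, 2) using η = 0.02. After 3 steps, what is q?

2.44672

∇φ = (2p, 2q + 2r, 2q + 2r)
Step 1: at (2.5, 3, 2), ∇φ = (5, 10, 10) → (2.5, 3, 2) − 0.02·(5, 10, 10) = (2.4, 2.8, 1.8)
Step 2: at (2.4, 2.8, 1.8), ∇φ = (4.8, 9.2, 9.2) → (2.4, 2.8, 1.8) − 0.02·(4.8, 9.2, 9.2) = (2.304, 2.616, 1.616)
Step 3: at (2.304, 2.616, 1.616), ∇φ = (4.608, 8.464, 8.464) → (2.304, 2.616, 1.616) − 0.02·(4.608, 8.464, 8.464) = (2.21184, 2.44672, 1.44672)
q = 2.44672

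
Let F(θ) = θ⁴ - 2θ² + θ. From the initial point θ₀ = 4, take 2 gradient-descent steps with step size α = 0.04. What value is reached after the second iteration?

22.12258304

F′(θ) = 4θ³ - 4θ + 1
Step 1: F′(4) = 241; θ₁ = 4 − 0.04·241 = -5.64
Step 2: F′(-5.64) = -694.064576; θ₂ = -5.64 − 0.04·(-694.064576) = 22.12258304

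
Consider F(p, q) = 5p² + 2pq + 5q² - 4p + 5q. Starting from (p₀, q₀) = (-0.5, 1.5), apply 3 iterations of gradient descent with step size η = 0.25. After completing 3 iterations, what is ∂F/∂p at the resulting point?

-39.5

∇F = (10p + 2q - 4, 2p + 10q + 5)
Step 1: at (-0.5, 1.5), ∇F = (-6, 19) → (-0.5, 1.5) − 0.25·(-6, 19) = (1, -3.25)
Step 2: at (1, -3.25), ∇F = (-0.5, -25.5) → (1, -3.25) − 0.25·(-0.5, -25.5) = (1.125, 3.125)
Step 3: at (1.125, 3.125), ∇F = (13.5, 38.5) → (1.125, 3.125) − 0.25·(13.5, 38.5) = (-2.25, -6.5)
∂F/∂p at (-2.25, -6.5) = -39.5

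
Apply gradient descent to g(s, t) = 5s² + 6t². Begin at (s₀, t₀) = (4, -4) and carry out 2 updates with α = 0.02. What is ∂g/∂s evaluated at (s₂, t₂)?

25.6

∇g = (10s, 12t)
Step 1: at (4, -4), ∇g = (40, -48) → (4, -4) − 0.02·(40, -48) = (3.2, -3.04)
Step 2: at (3.2, -3.04), ∇g = (32, -36.48) → (3.2, -3.04) − 0.02·(32, -36.48) = (2.56, -2.3104)
∂g/∂s at (2.56, -2.3104) = 25.6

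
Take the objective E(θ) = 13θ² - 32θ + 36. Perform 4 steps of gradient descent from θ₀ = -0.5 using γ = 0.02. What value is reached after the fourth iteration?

E′(θ) = 26θ - 32
θ₁ = -0.5 − 0.02·(-45) = 0.4
θ₂ = 0.4 − 0.02·(-21.6) = 0.832
θ₃ = 0.832 − 0.02·(-10.368) = 1.03936
θ₄ = 1.03936 − 0.02·(-4.97664) = 1.1388928

1.1388928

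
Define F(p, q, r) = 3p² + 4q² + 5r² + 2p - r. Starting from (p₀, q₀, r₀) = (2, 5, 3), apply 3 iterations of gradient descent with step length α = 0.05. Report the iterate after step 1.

∇F = (6p + 2, 8q, 10r - 1)
Step 1: at (2, 5, 3), ∇F = (14, 40, 29) → (2, 5, 3) − 0.05·(14, 40, 29) = (1.3, 3, 1.55)

(1.3, 3, 1.55)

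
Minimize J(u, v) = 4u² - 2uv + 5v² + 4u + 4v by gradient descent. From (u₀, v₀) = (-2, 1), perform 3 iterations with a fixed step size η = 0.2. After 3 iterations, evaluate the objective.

83.78016

∇J = (8u - 2v + 4, -2u + 10v + 4)
(u₁, v₁) = (-2, 1) − 0.2·(-14, 18) = (0.8, -2.6)
(u₂, v₂) = (0.8, -2.6) − 0.2·(15.6, -23.6) = (-2.32, 2.12)
(u₃, v₃) = (-2.32, 2.12) − 0.2·(-18.8, 29.84) = (1.44, -3.848)
J(1.44, -3.848) = 83.78016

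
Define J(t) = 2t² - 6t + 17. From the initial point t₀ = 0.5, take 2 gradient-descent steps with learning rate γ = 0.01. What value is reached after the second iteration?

0.5784

J′(t) = 4t - 6
t₁ = 0.5 − 0.01·(-4) = 0.54
t₂ = 0.54 − 0.01·(-3.84) = 0.5784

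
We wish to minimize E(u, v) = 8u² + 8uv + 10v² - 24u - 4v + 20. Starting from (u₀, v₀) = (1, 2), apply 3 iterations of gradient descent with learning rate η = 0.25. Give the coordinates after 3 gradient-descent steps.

(-153, -209)

∇E = (16u + 8v - 24, 8u + 20v - 4)
(u₁, v₁) = (1, 2) − 0.25·(8, 44) = (-1, -9)
(u₂, v₂) = (-1, -9) − 0.25·(-112, -192) = (27, 39)
(u₃, v₃) = (27, 39) − 0.25·(720, 992) = (-153, -209)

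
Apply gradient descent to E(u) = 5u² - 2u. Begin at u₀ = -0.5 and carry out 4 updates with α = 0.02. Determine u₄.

-0.08672

E′(u) = 10u - 2
Step 1: E′(-0.5) = -7; u₁ = -0.5 − 0.02·(-7) = -0.36
Step 2: E′(-0.36) = -5.6; u₂ = -0.36 − 0.02·(-5.6) = -0.248
Step 3: E′(-0.248) = -4.48; u₃ = -0.248 − 0.02·(-4.48) = -0.1584
Step 4: E′(-0.1584) = -3.584; u₄ = -0.1584 − 0.02·(-3.584) = -0.08672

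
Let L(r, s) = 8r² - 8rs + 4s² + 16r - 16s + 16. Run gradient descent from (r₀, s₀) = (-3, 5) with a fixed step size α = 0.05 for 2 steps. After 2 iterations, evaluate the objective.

∇L = (16r - 8s + 16, -8r + 8s - 16)
(r₁, s₁) = (-3, 5) − 0.05·(-72, 48) = (0.6, 2.6)
(r₂, s₂) = (0.6, 2.6) − 0.05·(4.8, 0) = (0.36, 2.6)
L(0.36, 2.6) = 0.7488

0.7488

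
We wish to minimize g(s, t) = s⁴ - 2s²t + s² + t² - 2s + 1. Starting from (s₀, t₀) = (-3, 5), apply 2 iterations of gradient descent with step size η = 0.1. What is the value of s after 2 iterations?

∇g = (4s³ - 4st + 2s - 2, -2s² + 2t)
(s₁, t₁) = (-3, 5) − 0.1·(-56, -8) = (2.6, 5.8)
(s₂, t₂) = (2.6, 5.8) − 0.1·(13.184, -1.92) = (1.2816, 5.992)
s = 1.2816

1.2816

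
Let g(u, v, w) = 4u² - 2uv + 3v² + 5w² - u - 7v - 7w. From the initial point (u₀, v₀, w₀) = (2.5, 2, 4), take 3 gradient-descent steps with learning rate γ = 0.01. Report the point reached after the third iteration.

(2.08498, 1.99142, 3.1057)

∇g = (8u - 2v - 1, -2u + 6v - 7, 10w - 7)
Step 1: at (2.5, 2, 4), ∇g = (15, 0, 33) → (2.5, 2, 4) − 0.01·(15, 0, 33) = (2.35, 2, 3.67)
Step 2: at (2.35, 2, 3.67), ∇g = (13.8, 0.3, 29.7) → (2.35, 2, 3.67) − 0.01·(13.8, 0.3, 29.7) = (2.212, 1.997, 3.373)
Step 3: at (2.212, 1.997, 3.373), ∇g = (12.702, 0.558, 26.73) → (2.212, 1.997, 3.373) − 0.01·(12.702, 0.558, 26.73) = (2.08498, 1.99142, 3.1057)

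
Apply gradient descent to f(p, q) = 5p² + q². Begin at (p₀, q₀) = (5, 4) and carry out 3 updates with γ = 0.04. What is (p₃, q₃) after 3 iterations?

(1.08, 3.114752)

∇f = (10p, 2q)
(p₁, q₁) = (5, 4) − 0.04·(50, 8) = (3, 3.68)
(p₂, q₂) = (3, 3.68) − 0.04·(30, 7.36) = (1.8, 3.3856)
(p₃, q₃) = (1.8, 3.3856) − 0.04·(18, 6.7712) = (1.08, 3.114752)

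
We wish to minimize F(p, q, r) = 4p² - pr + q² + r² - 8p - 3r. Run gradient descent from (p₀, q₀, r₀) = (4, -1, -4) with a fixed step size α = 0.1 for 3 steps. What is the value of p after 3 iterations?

∇F = (8p - r - 8, 2q, -p + 2r - 3)
Step 1: at (4, -1, -4), ∇F = (28, -2, -15) → (4, -1, -4) − 0.1·(28, -2, -15) = (1.2, -0.8, -2.5)
Step 2: at (1.2, -0.8, -2.5), ∇F = (4.1, -1.6, -9.2) → (1.2, -0.8, -2.5) − 0.1·(4.1, -1.6, -9.2) = (0.79, -0.64, -1.58)
Step 3: at (0.79, -0.64, -1.58), ∇F = (-0.1, -1.28, -6.95) → (0.79, -0.64, -1.58) − 0.1·(-0.1, -1.28, -6.95) = (0.8, -0.512, -0.885)
p = 0.8

0.8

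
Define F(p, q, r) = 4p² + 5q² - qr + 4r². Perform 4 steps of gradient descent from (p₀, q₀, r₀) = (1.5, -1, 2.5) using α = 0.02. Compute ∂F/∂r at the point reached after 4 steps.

9.93772464

∇F = (8p, 10q - r, -q + 8r)
(p₁, q₁, r₁) = (1.5, -1, 2.5) − 0.02·(12, -12.5, 21) = (1.26, -0.75, 2.08)
(p₂, q₂, r₂) = (1.26, -0.75, 2.08) − 0.02·(10.08, -9.58, 17.39) = (1.0584, -0.5584, 1.7322)
(p₃, q₃, r₃) = (1.0584, -0.5584, 1.7322) − 0.02·(8.4672, -7.3162, 14.416) = (0.889056, -0.412076, 1.44388)
(p₄, q₄, r₄) = (0.889056, -0.412076, 1.44388) − 0.02·(7.112448, -5.56464, 11.963116) = (0.74680704, -0.3007832, 1.20461768)
∂F/∂r at (0.74680704, -0.3007832, 1.20461768) = 9.93772464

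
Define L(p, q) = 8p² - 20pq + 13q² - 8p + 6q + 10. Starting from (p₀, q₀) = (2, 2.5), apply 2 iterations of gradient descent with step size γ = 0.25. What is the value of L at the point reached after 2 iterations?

∇L = (16p - 20q - 8, -20p + 26q + 6)
Step 1: at (2, 2.5), ∇L = (-26, 31) → (2, 2.5) − 0.25·(-26, 31) = (8.5, -5.25)
Step 2: at (8.5, -5.25), ∇L = (233, -300.5) → (8.5, -5.25) − 0.25·(233, -300.5) = (-49.75, 69.875)
L(-49.75, 69.875) = 153626.078125

153626.078125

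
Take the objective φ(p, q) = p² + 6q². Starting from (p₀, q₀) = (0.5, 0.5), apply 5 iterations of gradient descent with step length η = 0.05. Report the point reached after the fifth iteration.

(0.295245, 0.00512)

∇φ = (2p, 12q)
Step 1: at (0.5, 0.5), ∇φ = (1, 6) → (0.5, 0.5) − 0.05·(1, 6) = (0.45, 0.2)
Step 2: at (0.45, 0.2), ∇φ = (0.9, 2.4) → (0.45, 0.2) − 0.05·(0.9, 2.4) = (0.405, 0.08)
Step 3: at (0.405, 0.08), ∇φ = (0.81, 0.96) → (0.405, 0.08) − 0.05·(0.81, 0.96) = (0.3645, 0.032)
Step 4: at (0.3645, 0.032), ∇φ = (0.729, 0.384) → (0.3645, 0.032) − 0.05·(0.729, 0.384) = (0.32805, 0.0128)
Step 5: at (0.32805, 0.0128), ∇φ = (0.6561, 0.1536) → (0.32805, 0.0128) − 0.05·(0.6561, 0.1536) = (0.295245, 0.00512)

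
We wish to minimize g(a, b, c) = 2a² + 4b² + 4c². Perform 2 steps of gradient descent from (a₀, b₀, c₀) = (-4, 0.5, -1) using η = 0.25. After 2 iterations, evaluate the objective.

∇g = (4a, 8b, 8c)
(a₁, b₁, c₁) = (-4, 0.5, -1) − 0.25·(-16, 4, -8) = (0, -0.5, 1)
(a₂, b₂, c₂) = (0, -0.5, 1) − 0.25·(0, -4, 8) = (0, 0.5, -1)
g(0, 0.5, -1) = 5

5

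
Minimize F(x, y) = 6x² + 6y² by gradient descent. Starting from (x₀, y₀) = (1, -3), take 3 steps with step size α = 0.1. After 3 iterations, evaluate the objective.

0.00384

∇F = (12x, 12y)
(x₁, y₁) = (1, -3) − 0.1·(12, -36) = (-0.2, 0.6)
(x₂, y₂) = (-0.2, 0.6) − 0.1·(-2.4, 7.2) = (0.04, -0.12)
(x₃, y₃) = (0.04, -0.12) − 0.1·(0.48, -1.44) = (-0.008, 0.024)
F(-0.008, 0.024) = 0.00384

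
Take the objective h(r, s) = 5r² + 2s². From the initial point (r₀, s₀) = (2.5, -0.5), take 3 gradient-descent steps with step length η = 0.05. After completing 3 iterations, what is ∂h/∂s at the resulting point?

-1.024

∇h = (10r, 4s)
Step 1: at (2.5, -0.5), ∇h = (25, -2) → (2.5, -0.5) − 0.05·(25, -2) = (1.25, -0.4)
Step 2: at (1.25, -0.4), ∇h = (12.5, -1.6) → (1.25, -0.4) − 0.05·(12.5, -1.6) = (0.625, -0.32)
Step 3: at (0.625, -0.32), ∇h = (6.25, -1.28) → (0.625, -0.32) − 0.05·(6.25, -1.28) = (0.3125, -0.256)
∂h/∂s at (0.3125, -0.256) = -1.024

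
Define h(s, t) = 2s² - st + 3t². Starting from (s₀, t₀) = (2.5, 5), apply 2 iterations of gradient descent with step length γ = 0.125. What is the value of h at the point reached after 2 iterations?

∇h = (4s - t, -s + 6t)
(s₁, t₁) = (2.5, 5) − 0.125·(5, 27.5) = (1.875, 1.5625)
(s₂, t₂) = (1.875, 1.5625) − 0.125·(5.9375, 7.5) = (1.1328125, 0.625)
h(1.1328125, 0.625) = 3.0303955078125

3.0303955078125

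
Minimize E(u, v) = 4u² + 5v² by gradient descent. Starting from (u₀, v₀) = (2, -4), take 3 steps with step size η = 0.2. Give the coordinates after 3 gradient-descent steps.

∇E = (8u, 10v)
(u₁, v₁) = (2, -4) − 0.2·(16, -40) = (-1.2, 4)
(u₂, v₂) = (-1.2, 4) − 0.2·(-9.6, 40) = (0.72, -4)
(u₃, v₃) = (0.72, -4) − 0.2·(5.76, -40) = (-0.432, 4)

(-0.432, 4)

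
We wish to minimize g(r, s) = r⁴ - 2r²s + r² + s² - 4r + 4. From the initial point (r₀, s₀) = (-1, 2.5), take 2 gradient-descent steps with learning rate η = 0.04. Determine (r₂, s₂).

(-0.9808, 2.2696)

∇g = (4r³ - 4rs + 2r - 4, -2r² + 2s)
Step 1: at (-1, 2.5), ∇g = (0, 3) → (-1, 2.5) − 0.04·(0, 3) = (-1, 2.38)
Step 2: at (-1, 2.38), ∇g = (-0.48, 2.76) → (-1, 2.38) − 0.04·(-0.48, 2.76) = (-0.9808, 2.2696)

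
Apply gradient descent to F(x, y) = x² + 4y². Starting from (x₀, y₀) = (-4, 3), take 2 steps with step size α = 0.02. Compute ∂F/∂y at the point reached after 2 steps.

16.9344

∇F = (2x, 8y)
(x₁, y₁) = (-4, 3) − 0.02·(-8, 24) = (-3.84, 2.52)
(x₂, y₂) = (-3.84, 2.52) − 0.02·(-7.68, 20.16) = (-3.6864, 2.1168)
∂F/∂y at (-3.6864, 2.1168) = 16.9344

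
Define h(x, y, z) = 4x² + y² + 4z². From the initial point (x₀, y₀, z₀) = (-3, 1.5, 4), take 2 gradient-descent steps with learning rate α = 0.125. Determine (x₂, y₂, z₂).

(0, 0.84375, 0)

∇h = (8x, 2y, 8z)
Step 1: at (-3, 1.5, 4), ∇h = (-24, 3, 32) → (-3, 1.5, 4) − 0.125·(-24, 3, 32) = (0, 1.125, 0)
Step 2: at (0, 1.125, 0), ∇h = (0, 2.25, 0) → (0, 1.125, 0) − 0.125·(0, 2.25, 0) = (0, 0.84375, 0)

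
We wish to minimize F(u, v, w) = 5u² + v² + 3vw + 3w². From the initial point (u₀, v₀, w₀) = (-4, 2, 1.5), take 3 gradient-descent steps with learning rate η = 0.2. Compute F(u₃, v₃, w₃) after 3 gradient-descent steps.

80.525312

∇F = (10u, 2v + 3w, 3v + 6w)
(u₁, v₁, w₁) = (-4, 2, 1.5) − 0.2·(-40, 8.5, 15) = (4, 0.3, -1.5)
(u₂, v₂, w₂) = (4, 0.3, -1.5) − 0.2·(40, -3.9, -8.1) = (-4, 1.08, 0.12)
(u₃, v₃, w₃) = (-4, 1.08, 0.12) − 0.2·(-40, 2.52, 3.96) = (4, 0.576, -0.672)
F(4, 0.576, -0.672) = 80.525312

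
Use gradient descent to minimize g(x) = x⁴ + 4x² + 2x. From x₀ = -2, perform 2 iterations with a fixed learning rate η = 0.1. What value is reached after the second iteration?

g′(x) = 4x³ + 8x + 2
x₁ = -2 − 0.1·(-46) = 2.6
x₂ = 2.6 − 0.1·93.104 = -6.7104

-6.7104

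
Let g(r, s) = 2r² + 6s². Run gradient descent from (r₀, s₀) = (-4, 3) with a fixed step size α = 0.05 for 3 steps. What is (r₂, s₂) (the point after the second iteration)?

(-2.56, 0.48)

∇g = (4r, 12s)
Step 1: at (-4, 3), ∇g = (-16, 36) → (-4, 3) − 0.05·(-16, 36) = (-3.2, 1.2)
Step 2: at (-3.2, 1.2), ∇g = (-12.8, 14.4) → (-3.2, 1.2) − 0.05·(-12.8, 14.4) = (-2.56, 0.48)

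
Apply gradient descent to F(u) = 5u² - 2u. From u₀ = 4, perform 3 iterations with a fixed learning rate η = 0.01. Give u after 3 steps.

2.9702

F′(u) = 10u - 2
u₁ = 4 − 0.01·38 = 3.62
u₂ = 3.62 − 0.01·34.2 = 3.278
u₃ = 3.278 − 0.01·30.78 = 2.9702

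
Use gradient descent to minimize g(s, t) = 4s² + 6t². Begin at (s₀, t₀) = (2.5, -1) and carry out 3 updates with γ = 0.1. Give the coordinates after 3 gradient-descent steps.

(0.02, 0.008)

∇g = (8s, 12t)
Step 1: at (2.5, -1), ∇g = (20, -12) → (2.5, -1) − 0.1·(20, -12) = (0.5, 0.2)
Step 2: at (0.5, 0.2), ∇g = (4, 2.4) → (0.5, 0.2) − 0.1·(4, 2.4) = (0.1, -0.04)
Step 3: at (0.1, -0.04), ∇g = (0.8, -0.48) → (0.1, -0.04) − 0.1·(0.8, -0.48) = (0.02, 0.008)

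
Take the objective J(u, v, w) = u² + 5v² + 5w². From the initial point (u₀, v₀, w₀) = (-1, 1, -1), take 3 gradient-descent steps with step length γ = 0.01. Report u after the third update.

-0.941192

∇J = (2u, 10v, 10w)
Step 1: at (-1, 1, -1), ∇J = (-2, 10, -10) → (-1, 1, -1) − 0.01·(-2, 10, -10) = (-0.98, 0.9, -0.9)
Step 2: at (-0.98, 0.9, -0.9), ∇J = (-1.96, 9, -9) → (-0.98, 0.9, -0.9) − 0.01·(-1.96, 9, -9) = (-0.9604, 0.81, -0.81)
Step 3: at (-0.9604, 0.81, -0.81), ∇J = (-1.9208, 8.1, -8.1) → (-0.9604, 0.81, -0.81) − 0.01·(-1.9208, 8.1, -8.1) = (-0.941192, 0.729, -0.729)
u = -0.941192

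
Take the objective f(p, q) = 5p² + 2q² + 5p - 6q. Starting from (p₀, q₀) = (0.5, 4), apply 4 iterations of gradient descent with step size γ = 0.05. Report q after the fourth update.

2.524

∇f = (10p + 5, 4q - 6)
(p₁, q₁) = (0.5, 4) − 0.05·(10, 10) = (0, 3.5)
(p₂, q₂) = (0, 3.5) − 0.05·(5, 8) = (-0.25, 3.1)
(p₃, q₃) = (-0.25, 3.1) − 0.05·(2.5, 6.4) = (-0.375, 2.78)
(p₄, q₄) = (-0.375, 2.78) − 0.05·(1.25, 5.12) = (-0.4375, 2.524)
q = 2.524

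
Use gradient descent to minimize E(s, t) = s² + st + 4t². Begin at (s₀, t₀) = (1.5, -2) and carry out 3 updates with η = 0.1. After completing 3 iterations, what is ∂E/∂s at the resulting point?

∇E = (2s + t, s + 8t)
Step 1: at (1.5, -2), ∇E = (1, -14.5) → (1.5, -2) − 0.1·(1, -14.5) = (1.4, -0.55)
Step 2: at (1.4, -0.55), ∇E = (2.25, -3) → (1.4, -0.55) − 0.1·(2.25, -3) = (1.175, -0.25)
Step 3: at (1.175, -0.25), ∇E = (2.1, -0.825) → (1.175, -0.25) − 0.1·(2.1, -0.825) = (0.965, -0.1675)
∂E/∂s at (0.965, -0.1675) = 1.7625

1.7625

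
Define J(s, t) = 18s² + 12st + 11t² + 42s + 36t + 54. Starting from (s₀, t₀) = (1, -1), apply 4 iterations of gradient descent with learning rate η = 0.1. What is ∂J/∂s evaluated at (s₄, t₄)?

∇J = (36s + 12t + 42, 12s + 22t + 36)
(s₁, t₁) = (1, -1) − 0.1·(66, 26) = (-5.6, -3.6)
(s₂, t₂) = (-5.6, -3.6) − 0.1·(-202.8, -110.4) = (14.68, 7.44)
(s₃, t₃) = (14.68, 7.44) − 0.1·(659.76, 375.84) = (-51.296, -30.144)
(s₄, t₄) = (-51.296, -30.144) − 0.1·(-2166.384, -1242.72) = (165.3424, 94.128)
∂J/∂s at (165.3424, 94.128) = 7123.8624

7123.8624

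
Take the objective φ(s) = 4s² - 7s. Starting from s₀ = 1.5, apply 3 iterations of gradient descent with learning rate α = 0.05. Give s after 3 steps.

1.01

φ′(s) = 8s - 7
Step 1: φ′(1.5) = 5; s₁ = 1.5 − 0.05·5 = 1.25
Step 2: φ′(1.25) = 3; s₂ = 1.25 − 0.05·3 = 1.1
Step 3: φ′(1.1) = 1.8; s₃ = 1.1 − 0.05·1.8 = 1.01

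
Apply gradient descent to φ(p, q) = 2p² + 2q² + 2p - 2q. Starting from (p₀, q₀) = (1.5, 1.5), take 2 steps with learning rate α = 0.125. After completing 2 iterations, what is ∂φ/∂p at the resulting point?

∇φ = (4p + 2, 4q - 2)
Step 1: at (1.5, 1.5), ∇φ = (8, 4) → (1.5, 1.5) − 0.125·(8, 4) = (0.5, 1)
Step 2: at (0.5, 1), ∇φ = (4, 2) → (0.5, 1) − 0.125·(4, 2) = (0, 0.75)
∂φ/∂p at (0, 0.75) = 2

2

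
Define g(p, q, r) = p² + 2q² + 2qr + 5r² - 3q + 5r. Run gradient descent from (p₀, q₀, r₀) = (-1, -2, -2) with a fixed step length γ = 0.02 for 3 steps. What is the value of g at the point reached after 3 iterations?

10.603248635904

∇g = (2p, 4q + 2r - 3, 2q + 10r + 5)
Step 1: at (-1, -2, -2), ∇g = (-2, -15, -19) → (-1, -2, -2) − 0.02·(-2, -15, -19) = (-0.96, -1.7, -1.62)
Step 2: at (-0.96, -1.7, -1.62), ∇g = (-1.92, -13.04, -14.6) → (-0.96, -1.7, -1.62) − 0.02·(-1.92, -13.04, -14.6) = (-0.9216, -1.4392, -1.328)
Step 3: at (-0.9216, -1.4392, -1.328), ∇g = (-1.8432, -11.4128, -11.1584) → (-0.9216, -1.4392, -1.328) − 0.02·(-1.8432, -11.4128, -11.1584) = (-0.884736, -1.210944, -1.104832)
g(-0.884736, -1.210944, -1.104832) = 10.603248635904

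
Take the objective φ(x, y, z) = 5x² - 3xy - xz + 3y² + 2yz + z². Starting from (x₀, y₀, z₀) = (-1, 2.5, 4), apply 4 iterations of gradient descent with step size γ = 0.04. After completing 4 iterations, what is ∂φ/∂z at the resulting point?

∇φ = (10x - 3y - z, -3x + 6y + 2z, -x + 2y + 2z)
Step 1: at (-1, 2.5, 4), ∇φ = (-21.5, 26, 14) → (-1, 2.5, 4) − 0.04·(-21.5, 26, 14) = (-0.14, 1.46, 3.44)
Step 2: at (-0.14, 1.46, 3.44), ∇φ = (-9.22, 16.06, 9.94) → (-0.14, 1.46, 3.44) − 0.04·(-9.22, 16.06, 9.94) = (0.2288, 0.8176, 3.0424)
Step 3: at (0.2288, 0.8176, 3.0424), ∇φ = (-3.2072, 10.304, 7.4912) → (0.2288, 0.8176, 3.0424) − 0.04·(-3.2072, 10.304, 7.4912) = (0.357088, 0.40544, 2.742752)
Step 4: at (0.357088, 0.40544, 2.742752), ∇φ = (-0.388192, 6.84688, 5.939296) → (0.357088, 0.40544, 2.742752) − 0.04·(-0.388192, 6.84688, 5.939296) = (0.37261568, 0.1315648, 2.50518016)
∂φ/∂z at (0.37261568, 0.1315648, 2.50518016) = 4.90087424

4.90087424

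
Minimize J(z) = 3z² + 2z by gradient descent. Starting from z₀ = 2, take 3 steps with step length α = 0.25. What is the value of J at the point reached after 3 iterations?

J′(z) = 6z + 2
Step 1: J′(2) = 14; z₁ = 2 − 0.25·14 = -1.5
Step 2: J′(-1.5) = -7; z₂ = -1.5 − 0.25·(-7) = 0.25
Step 3: J′(0.25) = 3.5; z₃ = 0.25 − 0.25·3.5 = -0.625
J(-0.625) = -0.078125

-0.078125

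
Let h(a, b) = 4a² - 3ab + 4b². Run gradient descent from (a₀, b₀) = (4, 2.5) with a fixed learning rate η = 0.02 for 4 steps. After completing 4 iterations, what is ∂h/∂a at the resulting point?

∇h = (8a - 3b, -3a + 8b)
Step 1: at (4, 2.5), ∇h = (24.5, 8) → (4, 2.5) − 0.02·(24.5, 8) = (3.51, 2.34)
Step 2: at (3.51, 2.34), ∇h = (21.06, 8.19) → (3.51, 2.34) − 0.02·(21.06, 8.19) = (3.0888, 2.1762)
Step 3: at (3.0888, 2.1762), ∇h = (18.1818, 8.1432) → (3.0888, 2.1762) − 0.02·(18.1818, 8.1432) = (2.725164, 2.013336)
Step 4: at (2.725164, 2.013336), ∇h = (15.761304, 7.931196) → (2.725164, 2.013336) − 0.02·(15.761304, 7.931196) = (2.40993792, 1.85471208)
∂h/∂a at (2.40993792, 1.85471208) = 13.71536712

13.71536712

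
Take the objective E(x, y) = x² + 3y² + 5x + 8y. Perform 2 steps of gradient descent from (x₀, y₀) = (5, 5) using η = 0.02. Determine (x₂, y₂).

(4.412, 3.5712)

∇E = (2x + 5, 6y + 8)
Step 1: at (5, 5), ∇E = (15, 38) → (5, 5) − 0.02·(15, 38) = (4.7, 4.24)
Step 2: at (4.7, 4.24), ∇E = (14.4, 33.44) → (4.7, 4.24) − 0.02·(14.4, 33.44) = (4.412, 3.5712)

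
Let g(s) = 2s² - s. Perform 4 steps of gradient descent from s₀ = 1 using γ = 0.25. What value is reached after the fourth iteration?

g′(s) = 4s - 1
Step 1: g′(1) = 3; s₁ = 1 − 0.25·3 = 0.25
Step 2: g′(0.25) = 0; s₂ = 0.25 − 0.25·0 = 0.25
Step 3: g′(0.25) = 0; s₃ = 0.25 − 0.25·0 = 0.25
Step 4: g′(0.25) = 0; s₄ = 0.25 − 0.25·0 = 0.25

0.25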